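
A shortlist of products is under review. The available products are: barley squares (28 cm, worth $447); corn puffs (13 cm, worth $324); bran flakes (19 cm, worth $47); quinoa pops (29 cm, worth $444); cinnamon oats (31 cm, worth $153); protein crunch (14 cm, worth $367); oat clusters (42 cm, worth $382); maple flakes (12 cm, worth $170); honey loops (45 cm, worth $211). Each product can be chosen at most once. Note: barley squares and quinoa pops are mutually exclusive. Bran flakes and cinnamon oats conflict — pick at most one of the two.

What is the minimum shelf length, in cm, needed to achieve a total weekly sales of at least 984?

54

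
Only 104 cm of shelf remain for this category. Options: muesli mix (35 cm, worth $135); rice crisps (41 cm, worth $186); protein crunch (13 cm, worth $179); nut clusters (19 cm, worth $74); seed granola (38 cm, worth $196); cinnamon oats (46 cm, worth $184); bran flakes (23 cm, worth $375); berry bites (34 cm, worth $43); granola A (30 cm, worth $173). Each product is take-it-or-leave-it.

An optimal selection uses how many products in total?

The maximum weekly sales within 104 cm is 923.
For example protein crunch + seed granola + bran flakes + granola A achieves it, using 104 cm.
All optima have 4 products.

4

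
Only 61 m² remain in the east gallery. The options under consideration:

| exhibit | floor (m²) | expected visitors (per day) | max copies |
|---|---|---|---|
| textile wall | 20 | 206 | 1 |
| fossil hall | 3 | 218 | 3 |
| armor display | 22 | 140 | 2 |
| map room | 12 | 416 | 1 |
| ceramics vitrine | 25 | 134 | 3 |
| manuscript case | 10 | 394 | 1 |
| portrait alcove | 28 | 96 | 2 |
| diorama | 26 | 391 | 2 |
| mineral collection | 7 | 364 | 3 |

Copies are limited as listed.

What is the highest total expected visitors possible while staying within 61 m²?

Best packing: 3×fossil hall + map room + manuscript case + 3×mineral collection — 52 m², 2556 total.

2556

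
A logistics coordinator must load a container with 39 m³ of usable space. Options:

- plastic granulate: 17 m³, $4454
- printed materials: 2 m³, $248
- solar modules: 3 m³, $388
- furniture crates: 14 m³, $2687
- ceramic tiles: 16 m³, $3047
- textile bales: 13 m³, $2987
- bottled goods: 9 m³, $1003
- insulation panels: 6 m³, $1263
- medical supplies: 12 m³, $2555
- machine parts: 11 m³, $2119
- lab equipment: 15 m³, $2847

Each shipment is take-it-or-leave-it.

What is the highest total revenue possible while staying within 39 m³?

9092

Plastic granulate + solar modules + textile bales + insulation panels uses 39 of the 39 m³ and totals 9092.
Next best is plastic granulate + printed materials + textile bales + insulation panels at 8952 (38 m³) — short by 140.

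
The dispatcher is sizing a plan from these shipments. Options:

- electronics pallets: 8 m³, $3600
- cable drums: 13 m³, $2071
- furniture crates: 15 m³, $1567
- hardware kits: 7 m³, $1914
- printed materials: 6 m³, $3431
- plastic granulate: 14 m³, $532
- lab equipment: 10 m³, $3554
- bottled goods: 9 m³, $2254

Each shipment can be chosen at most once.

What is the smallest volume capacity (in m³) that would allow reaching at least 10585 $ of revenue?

Minimise m³ subject to total revenue ≥ 10585.
Taking electronics pallets + printed materials + lab equipment gives 10585 (≥ 10585) for 24 m³.
Any bundle with less than 24 m³ falls short of 10585.

24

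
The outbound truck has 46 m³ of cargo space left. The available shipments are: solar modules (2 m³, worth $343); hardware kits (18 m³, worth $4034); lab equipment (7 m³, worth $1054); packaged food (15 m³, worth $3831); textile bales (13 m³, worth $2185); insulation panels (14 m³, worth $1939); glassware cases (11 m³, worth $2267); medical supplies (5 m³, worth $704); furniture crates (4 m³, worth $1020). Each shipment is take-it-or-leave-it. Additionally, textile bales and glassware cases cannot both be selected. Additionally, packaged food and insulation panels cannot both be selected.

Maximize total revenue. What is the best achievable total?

10475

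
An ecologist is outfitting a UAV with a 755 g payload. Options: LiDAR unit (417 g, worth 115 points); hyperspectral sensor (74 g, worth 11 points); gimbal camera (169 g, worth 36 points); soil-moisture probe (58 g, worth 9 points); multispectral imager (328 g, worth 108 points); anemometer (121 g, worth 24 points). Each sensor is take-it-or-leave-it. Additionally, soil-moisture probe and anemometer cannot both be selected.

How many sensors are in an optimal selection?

Best achievable data value is 223.
For example LiDAR unit + multispectral imager achieves it, using 745 g.
Any selection reaching 223 contains exactly 2 sensors.

2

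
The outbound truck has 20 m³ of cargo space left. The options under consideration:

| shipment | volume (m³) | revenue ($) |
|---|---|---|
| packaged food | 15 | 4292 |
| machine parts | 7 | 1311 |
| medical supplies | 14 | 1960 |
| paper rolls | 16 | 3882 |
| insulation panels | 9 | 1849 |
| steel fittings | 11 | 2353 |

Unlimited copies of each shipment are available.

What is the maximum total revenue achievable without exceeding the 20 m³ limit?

4292

Taking packaged food: 15 m³ used, 4292 in revenue.
No other feasible combination exceeds 4292.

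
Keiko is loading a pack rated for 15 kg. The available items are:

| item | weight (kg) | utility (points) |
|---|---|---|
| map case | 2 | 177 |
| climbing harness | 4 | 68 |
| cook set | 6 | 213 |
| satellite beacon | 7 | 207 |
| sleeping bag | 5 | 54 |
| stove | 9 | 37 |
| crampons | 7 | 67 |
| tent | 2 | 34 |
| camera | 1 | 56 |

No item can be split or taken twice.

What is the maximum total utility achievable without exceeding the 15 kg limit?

By utility per kg: map case 88.50, camera 56.00, cook set 35.50 lead.
Greedy by ratio would take map case + climbing harness + cook set + tent + camera: 15 kg used, total 548.
Replace climbing harness and tent and camera with satellite beacon: the trade gains 49 net, giving 597 at 15 kg.
Runner-up map case + climbing harness + cook set + tent + camera tops out at 548.

597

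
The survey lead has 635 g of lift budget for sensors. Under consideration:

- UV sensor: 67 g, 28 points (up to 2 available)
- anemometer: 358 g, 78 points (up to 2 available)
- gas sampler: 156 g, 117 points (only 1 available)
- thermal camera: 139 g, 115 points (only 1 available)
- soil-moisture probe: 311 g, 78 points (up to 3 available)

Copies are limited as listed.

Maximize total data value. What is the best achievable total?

310

Greedy by ratio would take 2×UV sensor + gas sampler + thermal camera: 429 g used, total 288.
Replace 2×UV sensor with soil-moisture probe: the trade gains 22 net, giving 310 at 606 g.
Nothing else within 635 g beats 310.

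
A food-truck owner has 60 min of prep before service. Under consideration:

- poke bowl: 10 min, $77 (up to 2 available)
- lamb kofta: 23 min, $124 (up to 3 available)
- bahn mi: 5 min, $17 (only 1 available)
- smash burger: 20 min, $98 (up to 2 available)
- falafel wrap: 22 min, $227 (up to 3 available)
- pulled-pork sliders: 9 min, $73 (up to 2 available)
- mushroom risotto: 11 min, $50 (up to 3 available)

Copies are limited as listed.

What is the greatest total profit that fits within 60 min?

548

Density check — falafel wrap 10.32, pulled-pork sliders 8.11, poke bowl 7.70 are the best per min.
Taking the top-ratio dishes first gives bahn mi + 2×falafel wrap + pulled-pork sliders for 544 (58 min).
The 9 min tied up in pulled-pork sliders is better spent on poke bowl — total rises to 548 (59 min).
No other feasible combination exceeds 548.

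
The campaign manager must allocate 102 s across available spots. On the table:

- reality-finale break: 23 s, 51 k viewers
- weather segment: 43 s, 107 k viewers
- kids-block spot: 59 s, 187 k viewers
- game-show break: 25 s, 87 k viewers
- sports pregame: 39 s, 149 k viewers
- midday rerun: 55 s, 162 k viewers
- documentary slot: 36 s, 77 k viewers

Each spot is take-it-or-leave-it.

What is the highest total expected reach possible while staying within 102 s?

336

Density check — sports pregame 3.82, game-show break 3.48, kids-block spot 3.17 are the best per s.
A density-first pass picks reality-finale break + game-show break + sports pregame — 287 at 87 s.
Dropping reality-finale break and game-show break frees 48 s; slotting in kids-block spot (59 s) lifts the total to 336 at 98 s.
The spare 4 s is too small for any remaining spot, and no exchange beats 336.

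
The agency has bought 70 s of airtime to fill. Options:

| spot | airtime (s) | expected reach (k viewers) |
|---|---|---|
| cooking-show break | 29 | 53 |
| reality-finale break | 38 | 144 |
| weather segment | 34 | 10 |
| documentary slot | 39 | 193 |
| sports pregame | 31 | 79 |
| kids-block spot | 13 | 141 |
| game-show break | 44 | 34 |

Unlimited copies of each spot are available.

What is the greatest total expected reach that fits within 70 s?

705

Ranking by ratio (expected reach/s): kids-block spot 10.85, documentary slot 4.95, reality-finale break 3.79, sports pregame 2.55.
The ratio ordering already packs tightly: 5×kids-block spot, 65 s, 705.
The spare 5 s is too small for any remaining spot, and no exchange beats 705.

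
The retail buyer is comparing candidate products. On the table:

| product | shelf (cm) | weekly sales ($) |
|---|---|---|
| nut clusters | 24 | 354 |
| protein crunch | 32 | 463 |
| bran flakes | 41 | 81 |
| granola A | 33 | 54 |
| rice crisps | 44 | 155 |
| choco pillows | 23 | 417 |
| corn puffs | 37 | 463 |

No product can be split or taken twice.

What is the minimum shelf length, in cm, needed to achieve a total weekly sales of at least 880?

Look for the lowest-shelf combination reaching 880.
protein crunch + choco pillows reaches 880 using 55 cm.
No combination under 55 cm hits 880.

55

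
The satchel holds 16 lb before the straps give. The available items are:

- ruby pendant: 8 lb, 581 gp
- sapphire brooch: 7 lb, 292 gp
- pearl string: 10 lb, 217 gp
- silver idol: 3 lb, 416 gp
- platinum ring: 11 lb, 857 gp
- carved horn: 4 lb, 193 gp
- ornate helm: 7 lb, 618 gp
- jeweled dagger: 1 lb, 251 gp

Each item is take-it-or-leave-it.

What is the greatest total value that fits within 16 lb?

By value per lb: jeweled dagger 251.00, silver idol 138.67, ornate helm 88.29, platinum ring 77.91 lead.
Greedy by ratio would take silver idol + carved horn + ornate helm + jeweled dagger: 15 lb used, total 1478.
Dropping carved horn and ornate helm frees 11 lb; slotting in platinum ring (11 lb) lifts the total to 1524 at 15 lb.
Next best is silver idol + carved horn + ornate helm + jeweled dagger at 1478 (15 lb) — short by 46.

1524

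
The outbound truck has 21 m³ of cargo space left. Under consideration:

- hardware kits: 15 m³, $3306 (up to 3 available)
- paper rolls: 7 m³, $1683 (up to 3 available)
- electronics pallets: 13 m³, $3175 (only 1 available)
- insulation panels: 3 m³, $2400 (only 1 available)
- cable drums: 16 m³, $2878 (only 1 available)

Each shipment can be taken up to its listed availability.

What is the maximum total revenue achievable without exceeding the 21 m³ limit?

5766

Taking the top-ratio shipments first gives electronics pallets + insulation panels for 5575 (16 m³).
Replace electronics pallets with 2×paper rolls: the trade gains 191 net, giving 5766 at 17 m³.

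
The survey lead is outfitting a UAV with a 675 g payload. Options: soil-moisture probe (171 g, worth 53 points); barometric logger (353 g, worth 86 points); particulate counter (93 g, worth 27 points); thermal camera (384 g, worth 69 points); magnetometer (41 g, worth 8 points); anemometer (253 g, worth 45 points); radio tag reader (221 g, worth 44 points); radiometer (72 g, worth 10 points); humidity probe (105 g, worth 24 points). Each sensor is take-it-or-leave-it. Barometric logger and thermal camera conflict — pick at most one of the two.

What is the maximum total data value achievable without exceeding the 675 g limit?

174

Ranking by ratio (data value/g): soil-moisture probe 0.31, particulate counter 0.29, barometric logger 0.24, humidity probe 0.23.
Soil-moisture probe + barometric logger + particulate counter + magnetometer uses 658 of the 675 g and totals 174.
Runner-up soil-moisture probe + barometric logger + magnetometer + humidity probe tops out at 171.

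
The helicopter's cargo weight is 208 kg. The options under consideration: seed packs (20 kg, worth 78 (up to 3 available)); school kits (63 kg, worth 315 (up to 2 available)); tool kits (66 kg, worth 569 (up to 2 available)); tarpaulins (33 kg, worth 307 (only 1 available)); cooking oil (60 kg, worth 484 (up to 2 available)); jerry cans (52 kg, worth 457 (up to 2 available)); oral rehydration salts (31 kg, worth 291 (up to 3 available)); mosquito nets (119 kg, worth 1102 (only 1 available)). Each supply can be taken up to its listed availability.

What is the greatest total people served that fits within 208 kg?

1866

Greedy by ratio would take seed packs + tarpaulins + jerry cans + 3×oral rehydration salts: 198 kg used, total 1715.
The 113 kg tied up in seed packs and 3×oral rehydration salts is better spent on mosquito nets — total rises to 1866 (204 kg).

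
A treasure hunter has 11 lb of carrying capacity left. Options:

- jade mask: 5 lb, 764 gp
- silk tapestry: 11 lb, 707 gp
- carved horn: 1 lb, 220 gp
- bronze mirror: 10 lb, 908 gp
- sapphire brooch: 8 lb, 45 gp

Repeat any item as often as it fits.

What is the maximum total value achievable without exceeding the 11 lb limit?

2420

By value per lb: carved horn 220.00, jade mask 152.80, bronze mirror 90.80, silk tapestry 64.27 lead.
Taking 11×carved horn: 11 lb used, 2420 in value.
Every other selection either busts 11 lb or fails to beat 2420.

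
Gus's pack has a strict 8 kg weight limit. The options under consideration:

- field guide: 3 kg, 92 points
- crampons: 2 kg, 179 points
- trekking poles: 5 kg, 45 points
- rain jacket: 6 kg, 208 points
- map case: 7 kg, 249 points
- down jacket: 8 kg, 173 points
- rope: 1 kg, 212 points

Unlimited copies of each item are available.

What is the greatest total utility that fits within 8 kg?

Density check — rope 212.00, crampons 89.50, map case 35.57, rain jacket 34.67 are the best per kg.
The ratio ordering already packs tightly: 8×rope, 8 kg, 1696.
No other feasible combination exceeds 1696.

1696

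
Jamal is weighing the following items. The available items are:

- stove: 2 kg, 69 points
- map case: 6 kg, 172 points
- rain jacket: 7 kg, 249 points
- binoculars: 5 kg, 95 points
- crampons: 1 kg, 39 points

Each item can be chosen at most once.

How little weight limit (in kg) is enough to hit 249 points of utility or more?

7

Look for the lowest-weight combination reaching 249.
rain jacket: 249 utility at 7 kg.
Any bundle with less than 7 kg falls short of 249.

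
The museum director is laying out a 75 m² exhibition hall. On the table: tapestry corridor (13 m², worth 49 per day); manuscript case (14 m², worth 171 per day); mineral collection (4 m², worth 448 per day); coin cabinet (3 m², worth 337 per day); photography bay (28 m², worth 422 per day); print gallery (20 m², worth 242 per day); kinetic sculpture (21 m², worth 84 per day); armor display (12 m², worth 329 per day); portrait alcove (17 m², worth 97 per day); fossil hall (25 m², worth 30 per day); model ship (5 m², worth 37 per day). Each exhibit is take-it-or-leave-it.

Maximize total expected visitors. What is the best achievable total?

1815

The ratio heuristic lands on manuscript case + mineral collection + coin cabinet + photography bay + armor display + model ship (1744) but leaves 9 m² idle.
Replace manuscript case with print gallery: the trade gains 71 net, giving 1815 at 72 m².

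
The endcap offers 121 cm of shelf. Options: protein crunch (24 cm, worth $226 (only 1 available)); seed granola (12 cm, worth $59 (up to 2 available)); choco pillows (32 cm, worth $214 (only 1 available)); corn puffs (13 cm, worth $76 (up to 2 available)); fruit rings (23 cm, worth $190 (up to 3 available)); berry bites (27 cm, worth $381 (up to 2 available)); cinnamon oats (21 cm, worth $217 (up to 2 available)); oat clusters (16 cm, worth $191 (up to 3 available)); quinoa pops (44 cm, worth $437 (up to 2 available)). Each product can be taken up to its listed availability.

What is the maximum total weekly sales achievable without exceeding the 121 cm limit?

Greedy by ratio would take corn puffs + 2×berry bites + 3×oat clusters: 115 cm used, total 1411.
Dropping oat clusters frees 16 cm; slotting in cinnamon oats (21 cm) lifts the total to 1437 at 120 cm.
The spare 1 cm is too small for any remaining product, and no exchange beats 1437.

1437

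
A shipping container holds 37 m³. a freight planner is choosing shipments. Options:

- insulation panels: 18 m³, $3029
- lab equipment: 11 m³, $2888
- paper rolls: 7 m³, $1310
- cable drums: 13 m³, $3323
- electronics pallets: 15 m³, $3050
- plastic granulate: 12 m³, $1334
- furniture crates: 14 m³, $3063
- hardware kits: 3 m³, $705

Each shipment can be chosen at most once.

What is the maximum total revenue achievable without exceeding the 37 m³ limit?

8401

A density-first pass picks lab equipment + paper rolls + cable drums + hardware kits — 8226 at 34 m³.
The 11 m³ tied up in lab equipment is better spent on furniture crates — total rises to 8401 (37 m³).
Runner-up lab equipment + paper rolls + cable drums + hardware kits tops out at 8226.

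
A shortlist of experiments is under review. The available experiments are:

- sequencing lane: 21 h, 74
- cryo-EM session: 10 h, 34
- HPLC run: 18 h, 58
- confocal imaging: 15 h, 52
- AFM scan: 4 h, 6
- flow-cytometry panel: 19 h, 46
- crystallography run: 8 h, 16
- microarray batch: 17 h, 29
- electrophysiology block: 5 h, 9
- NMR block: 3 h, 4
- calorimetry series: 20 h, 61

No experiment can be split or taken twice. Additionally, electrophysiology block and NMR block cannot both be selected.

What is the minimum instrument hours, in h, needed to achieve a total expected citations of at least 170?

Look for the lowest-instrument combination reaching 170.
Taking sequencing lane + cryo-EM session + HPLC run + NMR block gives 170 (≥ 170) for 52 h.
No combination under 52 h hits 170.

52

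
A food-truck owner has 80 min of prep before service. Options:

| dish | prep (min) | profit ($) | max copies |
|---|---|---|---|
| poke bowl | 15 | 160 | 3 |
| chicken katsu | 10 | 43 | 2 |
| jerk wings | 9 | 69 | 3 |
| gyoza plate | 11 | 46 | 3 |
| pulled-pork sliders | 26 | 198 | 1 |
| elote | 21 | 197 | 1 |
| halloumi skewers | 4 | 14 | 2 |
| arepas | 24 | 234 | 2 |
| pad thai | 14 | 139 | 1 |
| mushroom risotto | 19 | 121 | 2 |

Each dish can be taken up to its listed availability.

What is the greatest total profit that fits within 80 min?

816

By profit per min: poke bowl 10.67, pad thai 9.93, arepas 9.75 lead.
3×poke bowl + elote + pad thai uses 80 of the 80 min and totals 816.
Nothing else within 80 min beats 816.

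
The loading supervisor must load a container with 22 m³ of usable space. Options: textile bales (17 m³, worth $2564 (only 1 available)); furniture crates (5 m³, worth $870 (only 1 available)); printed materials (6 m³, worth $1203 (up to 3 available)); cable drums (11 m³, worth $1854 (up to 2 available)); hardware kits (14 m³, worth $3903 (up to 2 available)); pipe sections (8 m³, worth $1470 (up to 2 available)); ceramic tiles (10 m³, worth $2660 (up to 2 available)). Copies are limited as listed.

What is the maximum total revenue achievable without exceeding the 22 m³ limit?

Filling by ratio: printed materials + hardware kits for 5106, with 2 m³ left unused.
The 6 m³ tied up in printed materials is better spent on pipe sections — total rises to 5373 (22 m³).
No other feasible combination exceeds 5373.

5373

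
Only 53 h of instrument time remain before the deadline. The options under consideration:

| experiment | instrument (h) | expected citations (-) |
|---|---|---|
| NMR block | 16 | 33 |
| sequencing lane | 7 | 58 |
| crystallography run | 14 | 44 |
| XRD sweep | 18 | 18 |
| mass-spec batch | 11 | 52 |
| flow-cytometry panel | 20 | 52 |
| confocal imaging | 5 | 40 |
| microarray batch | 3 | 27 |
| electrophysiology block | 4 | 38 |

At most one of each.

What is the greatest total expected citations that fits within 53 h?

Filling by ratio: sequencing lane + crystallography run + mass-spec batch + confocal imaging + microarray batch + electrophysiology block for 259, with 9 h left unused.
The 14 h tied up in crystallography run is better spent on flow-cytometry panel — total rises to 267 (50 h).
The closest alternative, sequencing lane + crystallography run + mass-spec batch + confocal imaging + microarray batch + electrophysiology block, reaches only 259.

267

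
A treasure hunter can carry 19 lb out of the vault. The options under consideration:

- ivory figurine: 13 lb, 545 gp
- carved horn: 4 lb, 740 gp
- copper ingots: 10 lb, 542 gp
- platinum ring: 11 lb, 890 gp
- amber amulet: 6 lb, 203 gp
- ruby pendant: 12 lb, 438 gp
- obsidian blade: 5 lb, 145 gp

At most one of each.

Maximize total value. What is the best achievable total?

Best packing: carved horn + platinum ring — 15 lb, 1630 total.
The closest alternative, carved horn + copper ingots + obsidian blade, reaches only 1427.

1630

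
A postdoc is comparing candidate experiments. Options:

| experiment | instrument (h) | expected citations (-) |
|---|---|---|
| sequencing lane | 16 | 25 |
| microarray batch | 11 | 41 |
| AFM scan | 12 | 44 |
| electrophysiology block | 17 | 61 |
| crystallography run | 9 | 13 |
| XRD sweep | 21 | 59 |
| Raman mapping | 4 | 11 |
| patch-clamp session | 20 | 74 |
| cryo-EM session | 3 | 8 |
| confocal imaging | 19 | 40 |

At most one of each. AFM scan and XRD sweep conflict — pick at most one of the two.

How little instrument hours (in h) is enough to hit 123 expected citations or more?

Look for the lowest-instrument combination reaching 123.
microarray batch + patch-clamp session + cryo-EM session: 123 expected citations at 34 h.
Below 34 h the best achievable stays under 123.

34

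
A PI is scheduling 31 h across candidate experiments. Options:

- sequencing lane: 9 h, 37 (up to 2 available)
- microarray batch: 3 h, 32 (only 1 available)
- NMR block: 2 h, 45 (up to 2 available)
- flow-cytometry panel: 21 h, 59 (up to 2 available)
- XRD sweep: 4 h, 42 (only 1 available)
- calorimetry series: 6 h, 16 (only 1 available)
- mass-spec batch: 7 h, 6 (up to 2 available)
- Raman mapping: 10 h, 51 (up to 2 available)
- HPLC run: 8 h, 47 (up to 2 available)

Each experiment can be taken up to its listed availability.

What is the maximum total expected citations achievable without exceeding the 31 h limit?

266

Taking the top-ratio experiments first gives microarray batch + 2×NMR block + XRD sweep + 2×HPLC run for 258 (27 h).
Replace 2×HPLC run with 2×Raman mapping: the trade gains 8 net, giving 266 at 31 h.
Every other selection either busts 31 h or exceeds an availability limit or fails to beat 266.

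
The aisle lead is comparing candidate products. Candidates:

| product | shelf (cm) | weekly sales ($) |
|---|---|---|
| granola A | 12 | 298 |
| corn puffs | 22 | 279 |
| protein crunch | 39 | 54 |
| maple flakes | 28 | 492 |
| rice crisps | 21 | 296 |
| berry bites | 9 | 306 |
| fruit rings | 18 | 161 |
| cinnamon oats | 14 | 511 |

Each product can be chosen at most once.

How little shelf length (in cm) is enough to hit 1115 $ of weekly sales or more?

35

Minimise cm subject to total weekly sales ≥ 1115.
granola A + berry bites + cinnamon oats reaches 1115 using 35 cm.
No combination under 35 cm hits 1115.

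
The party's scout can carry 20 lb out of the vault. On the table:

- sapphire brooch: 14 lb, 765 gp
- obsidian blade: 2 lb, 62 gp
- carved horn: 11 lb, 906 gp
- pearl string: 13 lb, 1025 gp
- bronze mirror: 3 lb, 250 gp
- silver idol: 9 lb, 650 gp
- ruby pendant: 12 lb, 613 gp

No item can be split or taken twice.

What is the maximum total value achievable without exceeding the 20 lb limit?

1556

Ranking by ratio (value/lb): bronze mirror 83.33, carved horn 82.36, pearl string 78.85.
Filling by ratio: obsidian blade + carved horn + bronze mirror for 1218, with 4 lb left unused.
The 5 lb tied up in obsidian blade and bronze mirror is better spent on silver idol — total rises to 1556 (20 lb).
Nothing else within 20 lb beats 1556.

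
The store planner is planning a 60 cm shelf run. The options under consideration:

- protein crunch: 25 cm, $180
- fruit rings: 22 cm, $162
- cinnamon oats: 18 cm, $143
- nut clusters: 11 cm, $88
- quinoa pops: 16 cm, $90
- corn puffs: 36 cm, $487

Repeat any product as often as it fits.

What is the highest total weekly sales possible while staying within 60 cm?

663

The ratio ordering already packs tightly: 2×nut clusters + corn puffs, 58 cm, 663.
Nothing else within 60 cm beats 663.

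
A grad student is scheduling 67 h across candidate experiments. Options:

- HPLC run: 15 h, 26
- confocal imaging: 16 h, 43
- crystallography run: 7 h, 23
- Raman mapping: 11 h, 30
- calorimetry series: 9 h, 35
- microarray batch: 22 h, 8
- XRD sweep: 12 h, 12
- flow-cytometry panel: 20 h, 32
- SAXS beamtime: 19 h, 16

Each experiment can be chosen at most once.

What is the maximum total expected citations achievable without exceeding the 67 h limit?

163

Filling by ratio: HPLC run + confocal imaging + crystallography run + Raman mapping + calorimetry series for 157, with 9 h left unused.
Dropping HPLC run frees 15 h; slotting in flow-cytometry panel (20 h) lifts the total to 163 at 63 h.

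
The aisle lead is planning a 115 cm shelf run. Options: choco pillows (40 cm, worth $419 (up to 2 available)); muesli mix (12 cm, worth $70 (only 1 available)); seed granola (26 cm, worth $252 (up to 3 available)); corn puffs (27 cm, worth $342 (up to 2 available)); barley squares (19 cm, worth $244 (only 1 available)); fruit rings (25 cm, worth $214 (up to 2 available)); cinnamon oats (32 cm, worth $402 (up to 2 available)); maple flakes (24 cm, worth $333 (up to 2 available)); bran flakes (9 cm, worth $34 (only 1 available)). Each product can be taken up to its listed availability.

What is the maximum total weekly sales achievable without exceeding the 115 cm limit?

1479

A density-first pass picks muesli mix + corn puffs + barley squares + 2×maple flakes + bran flakes — 1356 at 115 cm.
But corn puffs + 2×cinnamon oats + maple flakes fits in 115 cm and reaches 1479.
Every other selection either busts 115 cm or exceeds an availability limit or fails to beat 1479.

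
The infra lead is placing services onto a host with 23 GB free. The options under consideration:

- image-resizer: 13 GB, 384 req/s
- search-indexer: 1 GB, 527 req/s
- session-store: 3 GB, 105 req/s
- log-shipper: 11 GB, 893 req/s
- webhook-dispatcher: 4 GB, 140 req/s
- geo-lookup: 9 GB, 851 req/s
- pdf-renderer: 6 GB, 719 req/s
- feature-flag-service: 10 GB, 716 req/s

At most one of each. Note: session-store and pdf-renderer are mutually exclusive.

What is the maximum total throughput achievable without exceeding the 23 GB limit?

Ranking by ratio (throughput/GB): search-indexer 527.00, pdf-renderer 119.83, geo-lookup 94.56.
Best packing: search-indexer + log-shipper + webhook-dispatcher + pdf-renderer — 22 GB, 2279 total.
Next best is search-indexer + log-shipper + geo-lookup at 2271 (21 GB) — short by 8.

2279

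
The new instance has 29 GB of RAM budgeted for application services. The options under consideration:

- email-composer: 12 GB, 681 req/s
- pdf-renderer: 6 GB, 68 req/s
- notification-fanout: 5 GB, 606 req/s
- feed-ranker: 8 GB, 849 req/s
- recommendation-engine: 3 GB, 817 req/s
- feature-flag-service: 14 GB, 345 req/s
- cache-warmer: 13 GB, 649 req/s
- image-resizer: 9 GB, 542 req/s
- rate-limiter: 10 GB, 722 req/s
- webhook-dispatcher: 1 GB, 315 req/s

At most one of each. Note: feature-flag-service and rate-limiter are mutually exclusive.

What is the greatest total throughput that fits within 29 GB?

Ranking by ratio (throughput/GB): webhook-dispatcher 315.00, recommendation-engine 272.33, notification-fanout 121.20, feed-ranker 106.12.
Taking notification-fanout + feed-ranker + recommendation-engine + rate-limiter + webhook-dispatcher: 27 GB used, 3309 in throughput.
Nothing else feasible within 29 GB beats 3309.

3309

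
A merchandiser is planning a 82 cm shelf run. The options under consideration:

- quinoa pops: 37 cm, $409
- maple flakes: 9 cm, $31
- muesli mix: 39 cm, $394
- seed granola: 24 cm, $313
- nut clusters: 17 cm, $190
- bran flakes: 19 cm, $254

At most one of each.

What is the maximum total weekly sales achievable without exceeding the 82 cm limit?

Ranking by ratio (weekly sales/cm): bran flakes 13.37, seed granola 13.04, nut clusters 11.18.
Greedy by ratio would take maple flakes + seed granola + nut clusters + bran flakes: 69 cm used, total 788.
Replace maple flakes and nut clusters with quinoa pops: the trade gains 188 net, giving 976 at 80 cm.

976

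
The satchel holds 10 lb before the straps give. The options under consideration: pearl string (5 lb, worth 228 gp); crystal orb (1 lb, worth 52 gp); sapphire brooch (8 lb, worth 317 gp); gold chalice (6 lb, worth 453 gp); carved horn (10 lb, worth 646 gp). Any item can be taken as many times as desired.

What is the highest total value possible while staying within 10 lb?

Best packing: 4×crystal orb + gold chalice — 10 lb, 661 total.
No other feasible combination exceeds 661.

661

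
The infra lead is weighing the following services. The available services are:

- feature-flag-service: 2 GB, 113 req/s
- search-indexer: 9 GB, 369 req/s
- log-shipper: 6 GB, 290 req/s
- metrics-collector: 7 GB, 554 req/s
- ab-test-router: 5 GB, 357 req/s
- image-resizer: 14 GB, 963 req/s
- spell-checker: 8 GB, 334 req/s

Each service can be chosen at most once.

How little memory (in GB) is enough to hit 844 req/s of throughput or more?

Need the lightest bundle worth ≥ 844.
metrics-collector + ab-test-router: 911 throughput at 12 GB.
Any bundle with less than 12 GB falls short of 844.

12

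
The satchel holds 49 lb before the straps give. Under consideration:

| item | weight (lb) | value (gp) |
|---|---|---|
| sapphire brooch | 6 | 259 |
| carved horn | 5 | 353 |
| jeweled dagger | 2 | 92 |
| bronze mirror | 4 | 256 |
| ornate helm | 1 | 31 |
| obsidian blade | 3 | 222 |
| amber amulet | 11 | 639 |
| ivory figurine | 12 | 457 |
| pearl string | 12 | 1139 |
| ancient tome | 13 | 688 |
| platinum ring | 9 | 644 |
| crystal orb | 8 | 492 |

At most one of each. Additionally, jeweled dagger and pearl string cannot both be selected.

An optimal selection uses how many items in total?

The maximum value within 49 lb is 3523.
carved horn + bronze mirror + amber amulet + pearl string + platinum ring + crystal orb hits 3523 at 49 lb.
All optima have 6 items.

6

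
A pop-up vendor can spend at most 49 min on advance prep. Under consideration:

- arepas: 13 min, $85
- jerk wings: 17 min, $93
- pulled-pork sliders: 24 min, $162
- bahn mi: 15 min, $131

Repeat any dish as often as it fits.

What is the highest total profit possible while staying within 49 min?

Best packing: 3×bahn mi — 45 min, 393 total.
No other feasible combination exceeds 393.

393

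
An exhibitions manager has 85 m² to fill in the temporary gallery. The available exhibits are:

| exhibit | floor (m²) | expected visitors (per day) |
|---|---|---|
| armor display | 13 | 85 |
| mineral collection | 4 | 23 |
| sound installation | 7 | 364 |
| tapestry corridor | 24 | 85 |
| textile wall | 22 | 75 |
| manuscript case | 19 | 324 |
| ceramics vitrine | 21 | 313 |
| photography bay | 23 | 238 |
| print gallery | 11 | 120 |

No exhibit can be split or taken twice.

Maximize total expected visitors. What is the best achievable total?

Mineral collection + sound installation + manuscript case + ceramics vitrine + photography bay + print gallery uses 85 of the 85 m² and totals 1382.

1382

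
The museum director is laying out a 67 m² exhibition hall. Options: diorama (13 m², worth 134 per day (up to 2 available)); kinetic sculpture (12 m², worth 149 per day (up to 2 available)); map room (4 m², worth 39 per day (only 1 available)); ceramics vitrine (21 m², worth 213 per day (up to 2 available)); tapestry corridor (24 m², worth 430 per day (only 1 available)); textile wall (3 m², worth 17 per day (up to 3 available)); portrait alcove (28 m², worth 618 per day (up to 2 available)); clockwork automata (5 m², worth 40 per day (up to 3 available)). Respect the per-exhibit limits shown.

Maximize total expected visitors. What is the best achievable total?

1316

Density check — portrait alcove 22.07, tapestry corridor 17.92, kinetic sculpture 12.42, diorama 10.31 are the best per m².
A density-first pass picks map room + 2×portrait alcove + clockwork automata — 1315 at 65 m².
Dropping map room frees 4 m²; slotting in clockwork automata (5 m²) lifts the total to 1316 at 66 m².
Nothing else within 67 m² beats 1316.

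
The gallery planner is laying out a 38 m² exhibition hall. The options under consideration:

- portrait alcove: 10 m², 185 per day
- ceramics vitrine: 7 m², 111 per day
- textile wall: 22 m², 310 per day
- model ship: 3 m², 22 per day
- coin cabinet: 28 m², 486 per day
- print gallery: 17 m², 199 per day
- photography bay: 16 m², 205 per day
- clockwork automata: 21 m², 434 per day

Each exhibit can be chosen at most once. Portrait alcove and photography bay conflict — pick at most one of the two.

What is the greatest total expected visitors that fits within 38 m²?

730

Portrait alcove + ceramics vitrine + clockwork automata uses 38 of the 38 m² and totals 730.
That's the maximum — no feasible swap from here does better than 730.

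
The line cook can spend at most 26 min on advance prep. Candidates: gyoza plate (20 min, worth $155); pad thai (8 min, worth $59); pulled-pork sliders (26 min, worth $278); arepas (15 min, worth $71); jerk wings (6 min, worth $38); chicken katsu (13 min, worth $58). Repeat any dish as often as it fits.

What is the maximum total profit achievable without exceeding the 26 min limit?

278

The ratio ordering already packs tightly: pulled-pork sliders, 26 min, 278.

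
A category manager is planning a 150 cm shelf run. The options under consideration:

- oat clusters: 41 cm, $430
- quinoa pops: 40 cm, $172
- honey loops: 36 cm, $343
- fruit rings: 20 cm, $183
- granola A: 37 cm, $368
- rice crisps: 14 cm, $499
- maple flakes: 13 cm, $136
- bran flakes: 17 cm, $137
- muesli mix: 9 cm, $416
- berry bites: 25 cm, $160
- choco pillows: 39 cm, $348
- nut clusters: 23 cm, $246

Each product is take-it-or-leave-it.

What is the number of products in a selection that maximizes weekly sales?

6

Optimal total is 2192.
For example oat clusters + honey loops + granola A + rice crisps + maple flakes + muesli mix achieves it, using 150 cm.
Every optimal selection uses 6 products.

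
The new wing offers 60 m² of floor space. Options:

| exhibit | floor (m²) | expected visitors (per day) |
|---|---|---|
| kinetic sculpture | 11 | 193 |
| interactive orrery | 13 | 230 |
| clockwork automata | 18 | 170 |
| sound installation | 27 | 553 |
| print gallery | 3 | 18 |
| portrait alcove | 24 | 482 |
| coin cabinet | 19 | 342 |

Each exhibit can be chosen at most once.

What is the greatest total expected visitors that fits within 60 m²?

Greedy by ratio would take sound installation + print gallery + portrait alcove: 54 m² used, total 1053.
Replace print gallery and portrait alcove with interactive orrery + coin cabinet: the trade gains 72 net, giving 1125 at 59 m².
Next best is kinetic sculpture + sound installation + print gallery + coin cabinet at 1106 (60 m²) — short by 19.

1125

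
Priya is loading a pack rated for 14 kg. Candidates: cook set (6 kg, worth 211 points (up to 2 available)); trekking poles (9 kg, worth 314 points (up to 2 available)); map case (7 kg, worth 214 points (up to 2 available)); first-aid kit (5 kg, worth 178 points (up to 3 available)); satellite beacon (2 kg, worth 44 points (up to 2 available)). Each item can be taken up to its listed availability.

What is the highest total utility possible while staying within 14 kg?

492

Greedy by ratio would take 2×first-aid kit + 2×satellite beacon: 14 kg used, total 444.
Replace first-aid kit and 2×satellite beacon with trekking poles: the trade gains 48 net, giving 492 at 14 kg.
Every other selection either busts 14 kg or exceeds an availability limit or fails to beat 492.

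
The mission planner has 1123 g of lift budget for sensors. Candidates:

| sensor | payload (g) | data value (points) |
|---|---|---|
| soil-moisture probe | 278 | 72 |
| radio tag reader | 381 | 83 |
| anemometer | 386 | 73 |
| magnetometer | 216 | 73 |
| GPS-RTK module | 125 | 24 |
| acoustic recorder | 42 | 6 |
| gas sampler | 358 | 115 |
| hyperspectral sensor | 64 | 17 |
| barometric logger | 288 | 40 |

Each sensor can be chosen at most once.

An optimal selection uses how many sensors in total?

6

Optimal total is 307.
One optimal bundle: soil-moisture probe + magnetometer + GPS-RTK module + acoustic recorder + gas sampler + hyperspectral sensor (1083 g).
Any selection reaching 307 contains exactly 6 sensors.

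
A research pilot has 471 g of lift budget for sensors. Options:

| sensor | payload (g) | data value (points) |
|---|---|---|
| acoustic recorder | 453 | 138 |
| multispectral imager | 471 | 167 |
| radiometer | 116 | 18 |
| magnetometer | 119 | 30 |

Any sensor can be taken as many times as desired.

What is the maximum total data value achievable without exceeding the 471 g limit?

Density check — multispectral imager 0.35, acoustic recorder 0.30, magnetometer 0.25 are the best per g.
The ratio ordering already packs tightly: multispectral imager, 471 g, 167.
That's the maximum — no swap from here does better than 167.

167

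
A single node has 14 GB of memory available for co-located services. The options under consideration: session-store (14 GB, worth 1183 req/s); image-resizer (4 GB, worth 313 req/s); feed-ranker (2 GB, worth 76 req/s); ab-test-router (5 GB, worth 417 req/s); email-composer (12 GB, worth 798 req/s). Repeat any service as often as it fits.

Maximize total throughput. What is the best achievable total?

1183

Best packing: session-store — 14 GB, 1183 total.
Every other selection either busts 14 GB or fails to beat 1183.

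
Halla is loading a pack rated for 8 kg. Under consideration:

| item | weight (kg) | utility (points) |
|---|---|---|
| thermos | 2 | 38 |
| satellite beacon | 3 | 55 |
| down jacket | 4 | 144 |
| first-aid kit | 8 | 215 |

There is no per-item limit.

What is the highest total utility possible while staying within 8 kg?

288

By utility per kg: down jacket 36.00, first-aid kit 26.88, thermos 19.00, satellite beacon 18.33 lead.
Taking 2×down jacket: 8 kg used, 288 in utility.
Every other selection either busts 8 kg or fails to beat 288.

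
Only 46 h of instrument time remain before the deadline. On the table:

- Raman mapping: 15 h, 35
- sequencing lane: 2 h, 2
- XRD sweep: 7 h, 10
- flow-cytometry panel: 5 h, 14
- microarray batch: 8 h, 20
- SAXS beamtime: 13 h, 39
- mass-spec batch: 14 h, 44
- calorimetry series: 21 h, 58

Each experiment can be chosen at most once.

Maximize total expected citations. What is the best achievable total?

Filling by ratio: sequencing lane + flow-cytometry panel + microarray batch + SAXS beamtime + mass-spec batch for 119, with 4 h left unused.
Replace flow-cytometry panel and SAXS beamtime with calorimetry series: the trade gains 5 net, giving 124 at 45 h.
That's the maximum — no swap from here does better than 124.

124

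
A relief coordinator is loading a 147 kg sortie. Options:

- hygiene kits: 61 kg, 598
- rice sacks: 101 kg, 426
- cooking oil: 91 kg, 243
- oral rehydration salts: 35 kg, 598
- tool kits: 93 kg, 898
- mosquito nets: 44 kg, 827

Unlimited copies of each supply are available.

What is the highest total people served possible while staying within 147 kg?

2481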